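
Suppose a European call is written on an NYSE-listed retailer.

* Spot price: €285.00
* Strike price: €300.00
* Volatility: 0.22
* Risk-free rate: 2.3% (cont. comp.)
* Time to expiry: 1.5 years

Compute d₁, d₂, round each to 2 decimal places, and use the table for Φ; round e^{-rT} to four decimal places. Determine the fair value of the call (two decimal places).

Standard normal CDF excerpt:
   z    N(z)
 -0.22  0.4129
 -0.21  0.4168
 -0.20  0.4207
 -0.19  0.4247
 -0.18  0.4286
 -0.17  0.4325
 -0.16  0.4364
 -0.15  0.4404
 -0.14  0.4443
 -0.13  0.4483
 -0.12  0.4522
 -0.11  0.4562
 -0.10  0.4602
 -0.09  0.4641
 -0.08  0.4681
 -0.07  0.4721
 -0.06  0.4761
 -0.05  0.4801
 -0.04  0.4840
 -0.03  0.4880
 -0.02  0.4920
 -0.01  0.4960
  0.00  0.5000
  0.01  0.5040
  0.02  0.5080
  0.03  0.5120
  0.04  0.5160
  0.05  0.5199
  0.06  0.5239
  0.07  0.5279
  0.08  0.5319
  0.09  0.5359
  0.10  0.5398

€28.52

T = 1.5;  σ√T = 0.2694
ln(S/K) + (r + σ²/2)T = ln(285/300) + (0.023 + 0.22²/2)·1.5 = -0.0513 + 0.0708 = 0.0195
d₁ = 0.0195 / 0.2694 = 0.0724 ≈ 0.07
d₂ = d₁ − σ√T = 0.0724 − 0.2694 = -0.1970 ≈ -0.20
exp(−rT) = exp(−0.023·1.5) = 0.9661
C = 285·N(0.07) − 300·0.9661·N(-0.20) = 285·0.5279 − 300·0.9661·0.4207 = 150.4515 − 121.9315 = 28.5200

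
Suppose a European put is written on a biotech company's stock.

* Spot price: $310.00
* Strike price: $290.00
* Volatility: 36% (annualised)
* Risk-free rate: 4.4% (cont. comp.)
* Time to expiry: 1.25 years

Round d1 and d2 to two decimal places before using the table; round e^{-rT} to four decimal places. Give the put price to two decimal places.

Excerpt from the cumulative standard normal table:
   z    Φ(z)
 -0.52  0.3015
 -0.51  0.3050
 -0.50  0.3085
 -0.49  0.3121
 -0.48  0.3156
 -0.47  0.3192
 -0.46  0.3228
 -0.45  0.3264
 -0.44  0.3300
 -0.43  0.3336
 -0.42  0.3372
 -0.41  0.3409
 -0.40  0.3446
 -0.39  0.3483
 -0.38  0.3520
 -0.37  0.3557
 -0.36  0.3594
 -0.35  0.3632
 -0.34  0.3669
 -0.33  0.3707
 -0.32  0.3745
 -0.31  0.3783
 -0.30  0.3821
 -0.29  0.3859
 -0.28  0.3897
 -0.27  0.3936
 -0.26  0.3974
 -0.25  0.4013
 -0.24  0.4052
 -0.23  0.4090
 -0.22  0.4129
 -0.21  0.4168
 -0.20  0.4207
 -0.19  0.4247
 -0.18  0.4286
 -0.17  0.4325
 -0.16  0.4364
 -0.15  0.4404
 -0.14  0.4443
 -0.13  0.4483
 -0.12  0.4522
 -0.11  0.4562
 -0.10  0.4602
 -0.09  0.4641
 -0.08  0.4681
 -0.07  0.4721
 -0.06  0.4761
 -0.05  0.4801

σ√T = 0.36 × 1.1180 = 0.4025
d₁ = [ln(310/290) + (0.044 + 0.36²/2)·1.25] / 0.4025 = [0.0667 + 0.1360] / 0.4025 = 0.5036 ⇒ 0.50
d₂ = d₁ − σ√T = 0.5036 − 0.4025 = 0.1011 ⇒ 0.10
e^(−rT) = e^(−0.044·1.25) = 0.9465
P = 290·0.9465·N(-0.10) − 310·N(-0.50) = 290·0.9465·0.4602 − 310·0.3085 = 126.3180 − 95.6350 = 30.6830

$30.68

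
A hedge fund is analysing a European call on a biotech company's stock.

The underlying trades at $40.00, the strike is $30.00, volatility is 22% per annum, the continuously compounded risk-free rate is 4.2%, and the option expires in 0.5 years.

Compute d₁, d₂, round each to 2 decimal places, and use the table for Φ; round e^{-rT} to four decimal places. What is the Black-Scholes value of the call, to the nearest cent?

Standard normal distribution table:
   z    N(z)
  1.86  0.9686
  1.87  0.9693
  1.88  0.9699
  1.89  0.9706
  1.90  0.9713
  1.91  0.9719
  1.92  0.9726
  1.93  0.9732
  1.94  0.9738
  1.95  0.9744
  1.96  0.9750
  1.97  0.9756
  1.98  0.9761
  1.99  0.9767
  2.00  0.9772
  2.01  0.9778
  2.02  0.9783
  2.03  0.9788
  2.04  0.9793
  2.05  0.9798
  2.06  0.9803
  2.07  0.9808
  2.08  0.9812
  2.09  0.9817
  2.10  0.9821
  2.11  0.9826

$10.66

σ√T = 0.22·√0.5 = 0.1556
d₁ = [ln(40/30) + (0.042 + ½·0.22²)·0.5] / (σ√T) = (0.2877 + 0.0331) / 0.1556 = 2.0621 which rounds to 2.06
d₂ = 2.0621 − 0.1556 = 1.9065 which rounds to 1.91
e^(−rT) = e^(−0.042·0.5) = 0.9792
C = 40·N(2.06) − 30·0.9792·N(1.91) = 40·0.9803 − 30·0.9792·0.9719 = 39.2120 − 28.5505 = 10.6615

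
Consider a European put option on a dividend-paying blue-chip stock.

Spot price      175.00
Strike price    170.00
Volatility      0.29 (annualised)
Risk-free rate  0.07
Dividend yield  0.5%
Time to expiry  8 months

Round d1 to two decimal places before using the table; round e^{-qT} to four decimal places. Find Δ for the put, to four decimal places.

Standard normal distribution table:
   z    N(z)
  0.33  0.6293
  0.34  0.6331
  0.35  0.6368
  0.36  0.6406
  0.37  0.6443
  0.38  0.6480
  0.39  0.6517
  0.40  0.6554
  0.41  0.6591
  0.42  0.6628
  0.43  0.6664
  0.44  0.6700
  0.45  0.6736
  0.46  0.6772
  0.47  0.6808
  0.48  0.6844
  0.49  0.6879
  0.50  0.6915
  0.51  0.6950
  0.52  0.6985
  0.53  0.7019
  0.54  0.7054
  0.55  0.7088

-0.3361

σ√T = 0.29·√0.6667 = 0.2368
d₁ = [ln(175/170) + (0.07 − 0.005 + ½·0.29²)·0.6667] / (σ√T) = (0.0290 + 0.0714) / 0.2368 = 0.4238 ≈ 0.42
N(d₁) = N(0.42) = 0.6628
Δ_put = exp(−qT)·(N(d₁) − 1) = 0.9967·(0.6628 − 1) = -0.3361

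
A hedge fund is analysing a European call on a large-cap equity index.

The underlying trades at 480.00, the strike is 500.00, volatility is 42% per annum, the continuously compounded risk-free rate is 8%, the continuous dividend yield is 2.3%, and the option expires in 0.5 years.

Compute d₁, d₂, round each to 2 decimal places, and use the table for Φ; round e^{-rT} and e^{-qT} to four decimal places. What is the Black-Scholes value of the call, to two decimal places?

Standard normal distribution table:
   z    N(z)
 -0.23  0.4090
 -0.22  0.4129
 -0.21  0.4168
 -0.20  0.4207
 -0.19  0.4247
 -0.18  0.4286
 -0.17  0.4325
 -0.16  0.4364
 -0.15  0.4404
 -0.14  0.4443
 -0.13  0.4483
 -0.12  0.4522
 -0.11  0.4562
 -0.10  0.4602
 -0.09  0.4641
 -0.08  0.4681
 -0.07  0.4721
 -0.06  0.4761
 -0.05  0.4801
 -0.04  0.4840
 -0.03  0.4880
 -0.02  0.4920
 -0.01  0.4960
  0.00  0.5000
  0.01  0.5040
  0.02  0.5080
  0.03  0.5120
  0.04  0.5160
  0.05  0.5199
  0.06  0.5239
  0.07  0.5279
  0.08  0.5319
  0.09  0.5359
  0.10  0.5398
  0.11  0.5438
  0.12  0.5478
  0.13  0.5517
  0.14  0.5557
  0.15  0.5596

54.02

σ√T = 0.42 × 0.7071 = 0.2970
d₁ = [ln(480/500) + (0.08 − 0.023 + ½·0.42²)·0.5] / (σ√T) = (-0.0408 + 0.0726) / 0.2970 = 0.1070 ≈ 0.11
d₂ = 0.1070 − 0.2970 = -0.1900 ≈ -0.19
e^(−qT) = e^(−0.023·0.5) = 0.9886;  e^(−rT) = e^(−0.08·0.5) = 0.9608
N(d₁) = N(0.11) = 0.5438;  N(d₂) = N(-0.19) = 0.4247
C = 480·0.9886·0.5438 − 500·0.9608·0.4247 = 258.0483 − 204.0259 = 54.0224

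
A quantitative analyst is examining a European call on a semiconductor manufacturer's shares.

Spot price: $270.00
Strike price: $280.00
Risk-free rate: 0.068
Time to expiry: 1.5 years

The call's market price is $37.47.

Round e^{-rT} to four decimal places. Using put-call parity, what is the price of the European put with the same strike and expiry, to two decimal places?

$20.31

e^(−rT) = e^(−0.068·1.5) = 0.9030
Put-call parity: C − P = S − K·e^(−rT) = 270 − 280·0.9030 = 270 − 252.8400 = 17.1600
P = C − (C − P) = 37.47 − (17.1600) = 20.3100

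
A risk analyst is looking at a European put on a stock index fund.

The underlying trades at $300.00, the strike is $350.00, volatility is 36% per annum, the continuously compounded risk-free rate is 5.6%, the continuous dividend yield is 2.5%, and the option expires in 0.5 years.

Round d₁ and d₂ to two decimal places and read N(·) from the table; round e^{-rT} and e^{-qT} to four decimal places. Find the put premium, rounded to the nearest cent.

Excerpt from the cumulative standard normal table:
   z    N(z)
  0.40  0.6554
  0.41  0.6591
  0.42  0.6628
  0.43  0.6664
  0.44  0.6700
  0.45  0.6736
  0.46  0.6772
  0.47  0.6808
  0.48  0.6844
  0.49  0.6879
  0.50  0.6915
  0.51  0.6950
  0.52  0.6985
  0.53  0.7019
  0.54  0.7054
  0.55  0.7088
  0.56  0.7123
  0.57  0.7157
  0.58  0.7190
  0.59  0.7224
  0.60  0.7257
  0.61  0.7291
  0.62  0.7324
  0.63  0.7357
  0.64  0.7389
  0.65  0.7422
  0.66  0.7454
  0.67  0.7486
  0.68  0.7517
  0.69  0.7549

σ√T = 0.36 × 0.7071 = 0.2546
ln(S/K) + (r − q + σ²/2)T = ln(300/350) + (0.056 − 0.025 + 0.36²/2)·0.5 = -0.1542 + 0.0479 = -0.1063
d₁ = -0.1063 / 0.2546 = -0.4174 → -0.42
d₂ = d₁ − σ√T = -0.4174 − 0.2546 = -0.6720 → -0.67
e^(−qT) = e^(−0.025·0.5) = 0.9876;  e^(−rT) = e^(−0.056·0.5) = 0.9724
N(−d₂) = N(0.67) = 0.7486;  N(−d₁) = N(0.42) = 0.6628
P = 350·0.9724·0.7486 − 300·0.9876·0.6628 = 254.7785 − 196.3744 = 58.4041

$58.40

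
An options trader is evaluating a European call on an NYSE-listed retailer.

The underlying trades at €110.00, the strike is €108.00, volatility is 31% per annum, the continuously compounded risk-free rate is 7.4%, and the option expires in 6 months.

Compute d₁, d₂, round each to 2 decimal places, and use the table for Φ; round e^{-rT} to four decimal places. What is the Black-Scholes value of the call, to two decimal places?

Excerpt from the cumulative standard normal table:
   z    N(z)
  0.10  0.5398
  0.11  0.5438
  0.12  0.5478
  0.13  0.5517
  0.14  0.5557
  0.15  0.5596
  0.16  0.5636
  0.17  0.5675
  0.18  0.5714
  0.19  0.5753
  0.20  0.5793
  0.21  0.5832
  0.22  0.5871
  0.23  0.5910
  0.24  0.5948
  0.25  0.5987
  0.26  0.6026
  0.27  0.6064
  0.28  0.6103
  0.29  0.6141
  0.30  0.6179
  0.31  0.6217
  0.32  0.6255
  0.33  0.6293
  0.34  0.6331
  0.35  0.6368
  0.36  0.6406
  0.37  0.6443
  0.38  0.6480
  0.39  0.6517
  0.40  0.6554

€12.63

σ√T = 0.31 × 0.7071 = 0.2192
d₁ = [ln(110/108) + (0.074 + 0.31²/2)·0.5] / 0.2192 = [0.0183 + 0.0610] / 0.2192 = 0.3621 ≈ 0.36
d₂ = d₁ − σ√T = 0.3621 − 0.2192 = 0.1429 ≈ 0.14
exp(−rT) = exp(−0.074·0.5) = 0.9637
N(d₁) = N(0.36) = 0.6406;  N(d₂) = N(0.14) = 0.5557
C = 110·0.6406 − 108·0.9637·0.5557 = 70.4660 − 57.8370 = 12.6290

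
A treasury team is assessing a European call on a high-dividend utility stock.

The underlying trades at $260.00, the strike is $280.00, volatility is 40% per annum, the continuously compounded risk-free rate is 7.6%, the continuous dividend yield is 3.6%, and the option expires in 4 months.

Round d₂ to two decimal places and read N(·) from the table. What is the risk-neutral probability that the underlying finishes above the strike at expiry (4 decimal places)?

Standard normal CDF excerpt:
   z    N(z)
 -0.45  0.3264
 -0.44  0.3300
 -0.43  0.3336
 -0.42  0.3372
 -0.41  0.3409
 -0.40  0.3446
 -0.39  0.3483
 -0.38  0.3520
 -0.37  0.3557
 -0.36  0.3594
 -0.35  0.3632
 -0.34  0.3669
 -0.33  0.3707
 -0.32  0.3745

0.3520

σ√T = 0.4·√0.3333 = 0.2309
d₁ = [ln(260/280) + (0.076 − 0.036 + 0.4²/2)·0.3333] / 0.2309 = [-0.0741 + 0.0400] / 0.2309 = -0.1477 → -0.15
d₂ = d₁ − σ√T = -0.1477 − 0.2309 = -0.3786 → -0.38
Pr(exercise) under Q = N(d₂) = 0.3520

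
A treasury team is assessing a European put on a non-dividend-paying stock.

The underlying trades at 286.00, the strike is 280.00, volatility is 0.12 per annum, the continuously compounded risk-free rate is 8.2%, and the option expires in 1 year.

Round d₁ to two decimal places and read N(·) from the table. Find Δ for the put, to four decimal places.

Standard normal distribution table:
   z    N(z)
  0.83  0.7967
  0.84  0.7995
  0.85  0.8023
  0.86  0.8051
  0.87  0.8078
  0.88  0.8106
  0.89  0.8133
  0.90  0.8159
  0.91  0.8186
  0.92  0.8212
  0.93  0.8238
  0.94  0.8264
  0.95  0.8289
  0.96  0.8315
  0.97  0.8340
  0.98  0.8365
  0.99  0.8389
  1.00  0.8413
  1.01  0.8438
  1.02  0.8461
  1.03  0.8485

σ√T = 0.12·√1 = 0.1200
d₁ = [ln(286/280) + (0.082 + 0.12²/2)·1] / 0.1200 = [0.0212 + 0.0892] / 0.1200 = 0.9200 ⇒ 0.92
N(d₁) = N(0.92) = 0.8212
Δ_put = N(d₁) − 1 = 0.8212 − 1 = -0.1788

-0.1788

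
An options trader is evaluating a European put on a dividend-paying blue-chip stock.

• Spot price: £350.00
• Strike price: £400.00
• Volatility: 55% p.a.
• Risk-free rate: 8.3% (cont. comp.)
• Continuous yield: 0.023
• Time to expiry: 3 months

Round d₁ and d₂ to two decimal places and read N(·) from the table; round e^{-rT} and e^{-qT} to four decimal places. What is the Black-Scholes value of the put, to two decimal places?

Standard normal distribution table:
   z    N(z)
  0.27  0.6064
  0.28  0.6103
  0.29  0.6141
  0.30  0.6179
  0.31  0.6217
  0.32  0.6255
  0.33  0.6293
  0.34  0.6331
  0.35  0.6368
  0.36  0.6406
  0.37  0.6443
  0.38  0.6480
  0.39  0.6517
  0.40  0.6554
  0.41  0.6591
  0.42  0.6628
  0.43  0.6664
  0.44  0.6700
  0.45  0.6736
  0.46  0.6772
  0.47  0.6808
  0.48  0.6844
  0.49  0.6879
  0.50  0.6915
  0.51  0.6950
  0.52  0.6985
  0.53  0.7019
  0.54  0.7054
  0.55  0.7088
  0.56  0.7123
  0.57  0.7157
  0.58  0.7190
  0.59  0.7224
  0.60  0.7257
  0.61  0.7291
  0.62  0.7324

£66.70

T = 0.25;  σ√T = 0.2750
d₁ = [ln(350/400) + (0.083 − 0.023 + ½·0.55²)·0.25] / (σ√T) = (-0.1335 + 0.0528) / 0.2750 = -0.2935 ≈ -0.29
d₂ = -0.2935 − 0.2750 = -0.5685 ≈ -0.57
e^(−qT) = e^(−0.023·0.25) = 0.9943;  e^(−rT) = e^(−0.083·0.25) = 0.9795
N(−d₂) = N(0.57) = 0.7157;  N(−d₁) = N(0.29) = 0.6141
P = 400·0.9795·0.7157 − 350·0.9943·0.6141 = 280.4113 − 213.7099 = 66.7014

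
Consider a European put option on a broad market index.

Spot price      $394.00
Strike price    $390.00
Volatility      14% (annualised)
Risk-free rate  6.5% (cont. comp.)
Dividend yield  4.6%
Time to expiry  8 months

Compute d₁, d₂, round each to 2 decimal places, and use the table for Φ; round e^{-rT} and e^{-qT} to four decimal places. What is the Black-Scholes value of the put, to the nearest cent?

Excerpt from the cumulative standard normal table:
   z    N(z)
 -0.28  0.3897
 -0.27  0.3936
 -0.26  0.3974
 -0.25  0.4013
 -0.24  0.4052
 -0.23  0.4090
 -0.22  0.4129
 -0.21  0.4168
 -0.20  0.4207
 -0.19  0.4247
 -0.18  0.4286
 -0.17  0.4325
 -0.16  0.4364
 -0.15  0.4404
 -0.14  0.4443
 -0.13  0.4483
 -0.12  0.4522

σ√T = 0.14 × 0.8165 = 0.1143
d₁ = [ln(394/390) + (0.065 − 0.046 + 0.14²/2)·0.6667] / 0.1143 = [0.0102 + 0.0192] / 0.1143 = 0.2572 ⇒ 0.26
d₂ = d₁ − σ√T = 0.2572 − 0.1143 = 0.1429 ⇒ 0.14
exp(−qT) = exp(−0.046·0.6667) = 0.9698;  exp(−rT) = exp(−0.065·0.6667) = 0.9576
P = 390·0.9576·N(-0.14) − 394·0.9698·N(-0.26) = 390·0.9576·0.4443 − 394·0.9698·0.3974 = 165.9301 − 151.8470 = 14.0830

$14.08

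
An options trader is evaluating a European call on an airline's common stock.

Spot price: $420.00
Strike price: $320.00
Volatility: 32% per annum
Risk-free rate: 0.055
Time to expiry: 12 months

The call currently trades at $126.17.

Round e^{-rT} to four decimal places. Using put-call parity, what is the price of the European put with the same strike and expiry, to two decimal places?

e^(−rT) = e^(−0.055·1) = 0.9465
Put-call parity: C − P = S − K·e^(−rT) = 420 − 320·0.9465 = 420 − 302.8800 = 117.1200
P = C − (C − P) = 126.17 − (117.1200) = 9.0500

$9.05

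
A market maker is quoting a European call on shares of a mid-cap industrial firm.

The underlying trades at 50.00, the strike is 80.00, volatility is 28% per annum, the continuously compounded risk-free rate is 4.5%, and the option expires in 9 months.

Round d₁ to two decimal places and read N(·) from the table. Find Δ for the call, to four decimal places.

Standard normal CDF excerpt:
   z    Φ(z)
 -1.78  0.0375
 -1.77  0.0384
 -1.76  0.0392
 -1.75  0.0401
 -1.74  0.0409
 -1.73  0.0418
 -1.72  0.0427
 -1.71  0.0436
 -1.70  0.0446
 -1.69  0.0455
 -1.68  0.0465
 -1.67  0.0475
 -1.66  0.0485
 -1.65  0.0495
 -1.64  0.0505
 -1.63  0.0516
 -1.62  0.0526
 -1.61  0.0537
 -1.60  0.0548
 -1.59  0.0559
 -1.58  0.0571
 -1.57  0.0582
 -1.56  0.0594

0.0465

σ√T = 0.28 × 0.8660 = 0.2425
d₁ = [ln(50/80) + (0.045 + 0.28²/2)·0.75] / 0.2425 = [-0.4700 + 0.0631] / 0.2425 = -1.6778 → -1.68
N(d₁) = N(-1.68) = 0.0465
Δ_call = N(d₁) = 0.0465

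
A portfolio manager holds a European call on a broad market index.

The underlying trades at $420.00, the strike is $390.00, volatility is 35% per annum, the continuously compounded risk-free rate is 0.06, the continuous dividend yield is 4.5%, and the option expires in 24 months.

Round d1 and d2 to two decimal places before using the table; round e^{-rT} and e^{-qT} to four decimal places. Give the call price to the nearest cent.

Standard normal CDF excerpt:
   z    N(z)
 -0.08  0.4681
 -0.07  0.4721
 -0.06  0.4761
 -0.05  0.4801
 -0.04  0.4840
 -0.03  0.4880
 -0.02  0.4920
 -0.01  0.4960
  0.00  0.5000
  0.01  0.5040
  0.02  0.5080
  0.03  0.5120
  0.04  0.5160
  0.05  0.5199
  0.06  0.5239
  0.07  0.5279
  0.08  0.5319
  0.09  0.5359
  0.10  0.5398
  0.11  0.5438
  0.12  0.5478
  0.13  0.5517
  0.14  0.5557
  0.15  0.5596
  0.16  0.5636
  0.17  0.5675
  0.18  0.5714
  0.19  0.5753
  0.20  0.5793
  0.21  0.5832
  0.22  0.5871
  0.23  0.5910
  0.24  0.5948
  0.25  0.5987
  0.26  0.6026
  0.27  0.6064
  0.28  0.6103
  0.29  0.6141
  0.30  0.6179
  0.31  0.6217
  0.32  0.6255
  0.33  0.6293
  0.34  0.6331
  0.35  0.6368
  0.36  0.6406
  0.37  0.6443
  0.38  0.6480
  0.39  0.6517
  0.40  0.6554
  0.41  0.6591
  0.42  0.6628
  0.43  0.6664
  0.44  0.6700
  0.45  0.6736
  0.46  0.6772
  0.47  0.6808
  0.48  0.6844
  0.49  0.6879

σ√T = 0.35 × 1.4142 = 0.4950
ln(S/K) + (r − q + σ²/2)T = ln(420/390) + (0.06 − 0.045 + 0.35²/2)·2 = 0.0741 + 0.1525 = 0.2266
d₁ = 0.2266 / 0.4950 = 0.4578 ≈ 0.46
d₂ = d₁ − σ√T = 0.4578 − 0.4950 = -0.0372 ≈ -0.04
exp(−qT) = exp(−0.045·2) = 0.9139;  exp(−rT) = exp(−0.06·2) = 0.8869
C = 420·0.9139·N(0.46) − 390·0.8869·N(-0.04) = 420·0.9139·0.6772 − 390·0.8869·0.4840 = 259.9351 − 167.4112 = 92.5238

$92.52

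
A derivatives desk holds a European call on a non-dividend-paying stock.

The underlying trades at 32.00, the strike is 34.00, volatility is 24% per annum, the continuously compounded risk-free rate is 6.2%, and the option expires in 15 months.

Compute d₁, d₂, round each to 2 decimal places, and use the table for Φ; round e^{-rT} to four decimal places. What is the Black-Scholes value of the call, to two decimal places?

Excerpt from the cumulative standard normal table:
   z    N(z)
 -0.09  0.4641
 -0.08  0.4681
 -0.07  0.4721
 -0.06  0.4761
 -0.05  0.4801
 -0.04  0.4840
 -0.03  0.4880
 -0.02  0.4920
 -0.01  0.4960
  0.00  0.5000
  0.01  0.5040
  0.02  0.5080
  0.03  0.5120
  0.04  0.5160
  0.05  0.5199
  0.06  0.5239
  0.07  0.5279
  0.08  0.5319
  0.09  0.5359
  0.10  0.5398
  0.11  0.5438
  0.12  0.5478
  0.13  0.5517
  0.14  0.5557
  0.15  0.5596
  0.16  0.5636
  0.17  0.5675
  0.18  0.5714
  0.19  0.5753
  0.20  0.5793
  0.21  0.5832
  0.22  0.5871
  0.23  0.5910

T = 1.25;  σ√T = 0.2683
ln(S/K) + (r + σ²/2)T = ln(32/34) + (0.062 + 0.24²/2)·1.25 = -0.0606 + 0.1135 = 0.0529
d₁ = 0.0529 / 0.2683 = 0.1971 ⇒ 0.20
d₂ = d₁ − σ√T = 0.1971 − 0.2683 = -0.0713 ⇒ -0.07
exp(−rT) = exp(−0.062·1.25) = 0.9254
N(d₁) = N(0.20) = 0.5793;  N(d₂) = N(-0.07) = 0.4721
C = 32·0.5793 − 34·0.9254·0.4721 = 18.5376 − 14.8540 = 3.6836

3.68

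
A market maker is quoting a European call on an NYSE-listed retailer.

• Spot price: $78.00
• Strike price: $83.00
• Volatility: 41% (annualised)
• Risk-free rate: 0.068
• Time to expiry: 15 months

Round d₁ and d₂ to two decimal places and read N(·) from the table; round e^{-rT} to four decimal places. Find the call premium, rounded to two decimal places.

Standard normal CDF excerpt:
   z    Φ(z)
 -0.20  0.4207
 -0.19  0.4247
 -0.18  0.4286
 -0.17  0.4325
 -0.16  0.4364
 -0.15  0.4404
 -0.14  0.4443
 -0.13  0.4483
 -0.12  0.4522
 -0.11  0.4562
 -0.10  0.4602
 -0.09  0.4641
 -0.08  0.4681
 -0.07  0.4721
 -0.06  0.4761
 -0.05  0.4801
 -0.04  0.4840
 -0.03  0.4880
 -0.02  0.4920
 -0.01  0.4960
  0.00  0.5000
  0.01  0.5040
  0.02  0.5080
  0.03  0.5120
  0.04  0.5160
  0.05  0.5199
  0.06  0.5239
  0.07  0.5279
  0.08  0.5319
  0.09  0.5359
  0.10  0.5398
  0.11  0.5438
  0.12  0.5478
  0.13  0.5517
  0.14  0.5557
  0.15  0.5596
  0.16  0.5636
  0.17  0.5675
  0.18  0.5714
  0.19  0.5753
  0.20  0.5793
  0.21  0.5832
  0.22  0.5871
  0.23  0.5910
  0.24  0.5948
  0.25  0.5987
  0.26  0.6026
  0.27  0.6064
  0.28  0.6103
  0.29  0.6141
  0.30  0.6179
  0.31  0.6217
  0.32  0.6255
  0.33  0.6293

σ√T = 0.41·√1.25 = 0.4584
ln(S/K) + (r + σ²/2)T = ln(78/83) + (0.068 + 0.41²/2)·1.25 = -0.0621 + 0.1901 = 0.1279
d₁ = 0.1279 / 0.4584 = 0.2791 which rounds to 0.28
d₂ = d₁ − σ√T = 0.2791 − 0.4584 = -0.1793 which rounds to -0.18
exp(−rT) = exp(−0.068·1.25) = 0.9185
N(d₁) = N(0.28) = 0.6103;  N(d₂) = N(-0.18) = 0.4286
C = 78·0.6103 − 83·0.9185·0.4286 = 47.6034 − 32.6745 = 14.9289

$14.93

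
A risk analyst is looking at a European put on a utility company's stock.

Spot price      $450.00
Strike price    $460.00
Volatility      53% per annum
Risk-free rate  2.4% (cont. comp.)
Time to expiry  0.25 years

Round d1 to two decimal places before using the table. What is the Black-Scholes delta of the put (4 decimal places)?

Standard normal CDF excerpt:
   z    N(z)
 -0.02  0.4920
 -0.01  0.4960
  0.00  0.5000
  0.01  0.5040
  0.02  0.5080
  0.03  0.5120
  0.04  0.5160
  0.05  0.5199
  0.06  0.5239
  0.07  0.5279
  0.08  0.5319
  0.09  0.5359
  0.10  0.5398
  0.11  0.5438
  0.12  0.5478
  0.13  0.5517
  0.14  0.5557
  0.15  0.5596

-0.4721

σ√T = 0.53·√0.25 = 0.2650
d₁ = [ln(450/460) + (0.024 + ½·0.53²)·0.25] / (σ√T) = (-0.0220 + 0.0411) / 0.2650 = 0.0722 → 0.07
N(d₁) = N(0.07) = 0.5279
Δ_put = N(d₁) − 1 = 0.5279 − 1 = -0.4721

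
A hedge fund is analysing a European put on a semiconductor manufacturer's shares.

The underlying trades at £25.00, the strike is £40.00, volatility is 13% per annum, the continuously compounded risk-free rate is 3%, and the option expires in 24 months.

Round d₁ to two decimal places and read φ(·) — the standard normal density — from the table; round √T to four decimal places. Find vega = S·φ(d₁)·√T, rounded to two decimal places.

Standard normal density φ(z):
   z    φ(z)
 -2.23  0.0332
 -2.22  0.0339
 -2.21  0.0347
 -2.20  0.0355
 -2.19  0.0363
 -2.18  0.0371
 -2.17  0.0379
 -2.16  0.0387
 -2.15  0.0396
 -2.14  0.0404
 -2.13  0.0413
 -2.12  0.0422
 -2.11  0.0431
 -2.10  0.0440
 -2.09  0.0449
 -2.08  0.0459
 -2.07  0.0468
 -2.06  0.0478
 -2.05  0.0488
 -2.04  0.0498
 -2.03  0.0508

T = 2;  σ√T = 0.1838
d₁ = [ln(25/40) + (0.03 + 0.13²/2)·2] / 0.1838 = [-0.4700 + 0.0769] / 0.1838 = -2.1382 ⇒ -2.14
√T = √2 = 1.4142
φ(d₁) = φ(-2.14) = 0.0404
vega = S·φ(d₁)·√T = 25·0.0404·1.4142 = 1.4283

1.43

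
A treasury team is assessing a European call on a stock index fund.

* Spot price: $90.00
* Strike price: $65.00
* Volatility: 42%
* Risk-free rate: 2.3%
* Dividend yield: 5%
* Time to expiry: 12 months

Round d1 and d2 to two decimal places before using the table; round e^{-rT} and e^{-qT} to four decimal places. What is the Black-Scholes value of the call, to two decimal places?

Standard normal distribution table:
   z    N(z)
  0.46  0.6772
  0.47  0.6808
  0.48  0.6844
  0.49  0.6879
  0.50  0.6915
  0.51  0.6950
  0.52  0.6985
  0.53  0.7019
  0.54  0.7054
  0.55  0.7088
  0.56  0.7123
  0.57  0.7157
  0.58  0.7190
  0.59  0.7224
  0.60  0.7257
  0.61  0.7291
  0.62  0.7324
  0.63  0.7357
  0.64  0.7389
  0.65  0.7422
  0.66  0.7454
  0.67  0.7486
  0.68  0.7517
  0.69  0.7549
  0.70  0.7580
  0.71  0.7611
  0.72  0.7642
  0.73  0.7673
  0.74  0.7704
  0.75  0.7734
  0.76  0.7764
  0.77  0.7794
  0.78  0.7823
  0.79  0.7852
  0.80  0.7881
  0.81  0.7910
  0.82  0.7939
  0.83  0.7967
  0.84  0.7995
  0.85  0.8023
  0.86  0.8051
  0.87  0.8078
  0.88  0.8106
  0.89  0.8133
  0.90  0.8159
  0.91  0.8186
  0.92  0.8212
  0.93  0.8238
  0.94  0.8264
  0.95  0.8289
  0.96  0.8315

T = 1;  σ√T = 0.4200
d₁ = [ln(90/65) + (0.023 − 0.05 + 0.42²/2)·1] / 0.4200 = [0.3254 + 0.0612] / 0.4200 = 0.9205 ≈ 0.92
d₂ = d₁ − σ√T = 0.9205 − 0.4200 = 0.5005 ≈ 0.50
e^(−qT) = e^(−0.05·1) = 0.9512;  e^(−rT) = e^(−0.023·1) = 0.9773
N(d₁) = N(0.92) = 0.8212;  N(d₂) = N(0.50) = 0.6915
C = 90·0.9512·0.8212 − 65·0.9773·0.6915 = 70.3013 − 43.9272 = 26.3741

$26.37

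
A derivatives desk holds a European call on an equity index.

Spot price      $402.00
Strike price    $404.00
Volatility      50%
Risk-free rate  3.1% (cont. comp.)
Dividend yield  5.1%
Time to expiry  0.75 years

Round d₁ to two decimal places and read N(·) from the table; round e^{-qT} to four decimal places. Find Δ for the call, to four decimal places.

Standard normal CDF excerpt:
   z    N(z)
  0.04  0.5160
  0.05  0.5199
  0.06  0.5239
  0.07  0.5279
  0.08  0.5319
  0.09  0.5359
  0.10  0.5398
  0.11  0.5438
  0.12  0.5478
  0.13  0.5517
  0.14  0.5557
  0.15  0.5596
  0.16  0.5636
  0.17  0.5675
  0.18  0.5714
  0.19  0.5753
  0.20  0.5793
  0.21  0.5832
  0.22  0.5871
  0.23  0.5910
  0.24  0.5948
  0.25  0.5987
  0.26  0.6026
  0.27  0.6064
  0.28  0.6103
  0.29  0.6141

0.5462

σ√T = 0.5·√0.75 = 0.4330
d₁ = [ln(402/404) + (0.031 − 0.051 + ½·0.5²)·0.75] / (σ√T) = (-0.0050 + 0.0788) / 0.4330 = 0.1704 ≈ 0.17
N(d₁) = N(0.17) = 0.5675
Δ_call = exp(−qT)·N(d₁) = 0.9625·0.5675 = 0.5462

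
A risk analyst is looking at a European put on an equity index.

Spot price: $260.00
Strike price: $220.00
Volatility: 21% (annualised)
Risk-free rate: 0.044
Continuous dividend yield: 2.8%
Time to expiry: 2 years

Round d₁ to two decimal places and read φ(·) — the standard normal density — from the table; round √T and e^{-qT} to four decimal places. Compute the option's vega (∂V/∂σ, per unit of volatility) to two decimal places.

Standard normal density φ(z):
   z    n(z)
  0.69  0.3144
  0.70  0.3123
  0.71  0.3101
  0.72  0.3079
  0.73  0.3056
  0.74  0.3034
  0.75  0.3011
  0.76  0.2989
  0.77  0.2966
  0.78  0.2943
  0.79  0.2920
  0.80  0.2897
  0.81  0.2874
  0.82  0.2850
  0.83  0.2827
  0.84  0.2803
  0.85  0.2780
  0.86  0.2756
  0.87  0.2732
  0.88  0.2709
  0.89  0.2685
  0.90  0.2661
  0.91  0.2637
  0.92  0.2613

σ√T = 0.21 × 1.4142 = 0.2970
d₁ = [ln(260/220) + (0.044 − 0.028 + ½·0.21²)·2] / (σ√T) = (0.1671 + 0.0761) / 0.2970 = 0.8187 ⇒ 0.82
√T = √2 = 1.4142
φ(d₁) = φ(0.82) = 0.2850
e^(−qT) = e^(−0.028·2) = 0.9455
vega = S·e^(−qT)·φ(d₁)·√T = 260·0.9455·0.2850·1.4142 = 99.0810
(Call and put vega coincide under Black-Scholes.)

99.08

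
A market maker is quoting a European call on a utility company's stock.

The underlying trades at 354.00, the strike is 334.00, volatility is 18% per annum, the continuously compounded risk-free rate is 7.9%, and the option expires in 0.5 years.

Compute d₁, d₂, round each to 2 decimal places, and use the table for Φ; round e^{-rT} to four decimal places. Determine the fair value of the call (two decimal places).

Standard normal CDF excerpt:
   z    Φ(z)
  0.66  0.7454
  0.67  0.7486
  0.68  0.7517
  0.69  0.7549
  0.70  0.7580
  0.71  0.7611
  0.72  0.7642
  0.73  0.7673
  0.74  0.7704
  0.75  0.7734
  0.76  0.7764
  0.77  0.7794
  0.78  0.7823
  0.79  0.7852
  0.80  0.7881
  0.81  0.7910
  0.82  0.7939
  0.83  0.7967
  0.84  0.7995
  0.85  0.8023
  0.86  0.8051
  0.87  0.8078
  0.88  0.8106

38.66

T = 0.5;  σ√T = 0.1273
d₁ = [ln(354/334) + (0.079 + ½·0.18²)·0.5] / (σ√T) = (0.0582 + 0.0476) / 0.1273 = 0.8309 → 0.83
d₂ = 0.8309 − 0.1273 = 0.7036 → 0.70
e^(−rT) = e^(−0.079·0.5) = 0.9613
N(d₁) = N(0.83) = 0.7967;  N(d₂) = N(0.70) = 0.7580
C = 354·0.7967 − 334·0.9613·0.7580 = 282.0318 − 243.3742 = 38.6576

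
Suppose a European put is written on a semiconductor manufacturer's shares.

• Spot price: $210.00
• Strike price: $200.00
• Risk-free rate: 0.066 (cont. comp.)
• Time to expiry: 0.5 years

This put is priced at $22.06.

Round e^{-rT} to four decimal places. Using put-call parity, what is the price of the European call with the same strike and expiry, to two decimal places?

e^(−rT) = e^(−0.066·0.5) = 0.9675
Put-call parity: C − P = S − K·e^(−rT) = 210 − 200·0.9675 = 210 − 193.5000 = 16.5000
C = P + (C − P) = 22.06 + (16.5000) = 38.5600

$38.56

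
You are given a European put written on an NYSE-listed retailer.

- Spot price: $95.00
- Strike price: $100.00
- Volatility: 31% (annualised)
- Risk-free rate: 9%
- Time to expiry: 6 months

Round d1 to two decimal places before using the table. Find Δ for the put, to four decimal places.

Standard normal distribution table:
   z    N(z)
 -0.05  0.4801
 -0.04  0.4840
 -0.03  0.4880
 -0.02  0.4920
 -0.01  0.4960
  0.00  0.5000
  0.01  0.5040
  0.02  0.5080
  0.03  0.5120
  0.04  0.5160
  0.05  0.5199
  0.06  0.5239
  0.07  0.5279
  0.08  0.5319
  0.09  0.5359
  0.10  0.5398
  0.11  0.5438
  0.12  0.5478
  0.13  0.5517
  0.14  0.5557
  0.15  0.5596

-0.4681

σ√T = 0.31·√0.5 = 0.2192
d₁ = [ln(95/100) + (0.09 + ½·0.31²)·0.5] / (σ√T) = (-0.0513 + 0.0690) / 0.2192 = 0.0809 → 0.08
N(d₁) = N(0.08) = 0.5319
Δ_put = N(d₁) − 1 = 0.5319 − 1 = -0.4681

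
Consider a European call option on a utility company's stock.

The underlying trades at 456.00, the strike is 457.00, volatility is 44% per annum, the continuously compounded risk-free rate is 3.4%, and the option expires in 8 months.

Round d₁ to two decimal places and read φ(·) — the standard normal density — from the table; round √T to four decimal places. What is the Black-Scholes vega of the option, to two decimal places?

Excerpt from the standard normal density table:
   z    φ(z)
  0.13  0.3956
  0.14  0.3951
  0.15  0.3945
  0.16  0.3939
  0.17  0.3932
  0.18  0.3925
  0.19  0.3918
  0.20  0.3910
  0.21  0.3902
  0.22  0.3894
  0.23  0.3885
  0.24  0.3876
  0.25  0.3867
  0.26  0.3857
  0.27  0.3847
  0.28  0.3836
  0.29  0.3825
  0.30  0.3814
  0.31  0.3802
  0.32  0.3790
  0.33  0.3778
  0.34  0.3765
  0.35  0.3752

σ√T = 0.44·√0.6667 = 0.3593
d₁ = [ln(456/457) + (0.034 + 0.44²/2)·0.6667] / 0.3593 = [-0.0022 + 0.0872] / 0.3593 = 0.2366 ⇒ 0.24
√T = √0.6667 = 0.8165
φ(d₁) = φ(0.24) = 0.3876
vega = S·φ(d₁)·√T = 456·0.3876·0.8165 = 144.3128
(Vega is the same for a European call and put with the same parameters.)

144.31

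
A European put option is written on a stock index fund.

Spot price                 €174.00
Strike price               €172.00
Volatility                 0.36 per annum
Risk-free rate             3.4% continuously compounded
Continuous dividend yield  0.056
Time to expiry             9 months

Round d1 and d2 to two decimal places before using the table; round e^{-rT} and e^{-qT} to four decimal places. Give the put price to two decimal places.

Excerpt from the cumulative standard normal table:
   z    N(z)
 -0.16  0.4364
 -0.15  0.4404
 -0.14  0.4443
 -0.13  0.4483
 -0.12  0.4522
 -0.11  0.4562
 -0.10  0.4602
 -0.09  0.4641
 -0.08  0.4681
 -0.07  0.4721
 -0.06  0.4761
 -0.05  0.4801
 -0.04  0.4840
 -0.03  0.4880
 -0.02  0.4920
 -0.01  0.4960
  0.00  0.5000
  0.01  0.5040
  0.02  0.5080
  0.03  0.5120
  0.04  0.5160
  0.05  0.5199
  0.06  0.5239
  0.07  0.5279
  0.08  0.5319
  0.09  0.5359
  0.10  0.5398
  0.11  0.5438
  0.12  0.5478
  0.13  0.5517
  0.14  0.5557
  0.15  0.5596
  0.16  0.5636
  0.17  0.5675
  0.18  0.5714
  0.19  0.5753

€21.02

σ√T = 0.36 × 0.8660 = 0.3118
d₁ = [ln(174/172) + (0.034 − 0.056 + ½·0.36²)·0.75] / (σ√T) = (0.0116 + 0.0321) / 0.3118 = 0.1400 → 0.14
d₂ = 0.1400 − 0.3118 = -0.1717 → -0.17
e^(−qT) = e^(−0.056·0.75) = 0.9589;  e^(−rT) = e^(−0.034·0.75) = 0.9748
N(−d₂) = N(0.17) = 0.5675;  N(−d₁) = N(-0.14) = 0.4443
P = 172·0.9748·0.5675 − 174·0.9589·0.4443 = 95.1502 − 74.1308 = 21.0194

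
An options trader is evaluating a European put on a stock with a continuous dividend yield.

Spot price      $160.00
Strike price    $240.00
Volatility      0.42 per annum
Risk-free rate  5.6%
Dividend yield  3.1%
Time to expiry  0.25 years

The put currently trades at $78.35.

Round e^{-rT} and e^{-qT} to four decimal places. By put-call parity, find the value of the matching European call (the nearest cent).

$0.45

exp(−qT) = exp(−0.031·0.25) = 0.9923;  exp(−rT) = exp(−0.056·0.25) = 0.9861
Put-call parity: C − P = S·e^(−qT) − K·e^(−rT) = 160·0.9923 − 240·0.9861 = 158.7680 − 236.6640 = -77.8960
C = P + (C − P) = 78.35 + (-77.8960) = 0.4540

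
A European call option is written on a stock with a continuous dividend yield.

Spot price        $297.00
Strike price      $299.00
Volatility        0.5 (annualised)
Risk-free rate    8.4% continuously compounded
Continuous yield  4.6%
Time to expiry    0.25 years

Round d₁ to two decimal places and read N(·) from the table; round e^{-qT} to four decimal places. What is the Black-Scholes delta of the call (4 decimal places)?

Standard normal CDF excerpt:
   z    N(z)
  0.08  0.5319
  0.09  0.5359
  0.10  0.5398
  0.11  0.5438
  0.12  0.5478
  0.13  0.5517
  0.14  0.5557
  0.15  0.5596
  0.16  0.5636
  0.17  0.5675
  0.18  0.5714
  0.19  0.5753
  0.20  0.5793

0.5494

T = 0.25;  σ√T = 0.2500
d₁ = [ln(297/299) + (0.084 − 0.046 + ½·0.5²)·0.25] / (σ√T) = (-0.0067 + 0.0408) / 0.2500 = 0.1362 ⇒ 0.14
N(d₁) = N(0.14) = 0.5557
Δ_call = e^(−qT)·N(d₁) = 0.9886·0.5557 = 0.5494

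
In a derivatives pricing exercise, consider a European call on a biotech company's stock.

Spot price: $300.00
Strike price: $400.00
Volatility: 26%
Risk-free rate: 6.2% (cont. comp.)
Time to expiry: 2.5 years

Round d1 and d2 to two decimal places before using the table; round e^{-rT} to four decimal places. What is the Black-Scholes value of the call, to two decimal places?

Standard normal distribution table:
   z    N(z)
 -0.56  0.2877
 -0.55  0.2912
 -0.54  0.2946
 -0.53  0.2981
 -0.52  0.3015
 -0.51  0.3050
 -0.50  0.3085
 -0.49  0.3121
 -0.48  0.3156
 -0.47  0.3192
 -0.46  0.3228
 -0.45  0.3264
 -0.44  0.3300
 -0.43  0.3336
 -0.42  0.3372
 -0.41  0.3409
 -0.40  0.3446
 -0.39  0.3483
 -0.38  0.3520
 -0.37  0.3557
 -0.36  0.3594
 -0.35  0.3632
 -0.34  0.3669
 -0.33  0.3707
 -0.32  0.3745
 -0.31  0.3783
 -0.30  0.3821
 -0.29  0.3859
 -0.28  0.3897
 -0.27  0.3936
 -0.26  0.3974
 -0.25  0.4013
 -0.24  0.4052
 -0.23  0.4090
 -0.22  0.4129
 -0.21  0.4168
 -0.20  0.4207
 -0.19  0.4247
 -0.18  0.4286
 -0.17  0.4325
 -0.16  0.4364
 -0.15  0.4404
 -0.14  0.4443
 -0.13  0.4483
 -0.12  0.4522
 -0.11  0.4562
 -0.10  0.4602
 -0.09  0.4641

T = 2.5;  σ√T = 0.4111
d₁ = [ln(300/400) + (0.062 + 0.26²/2)·2.5] / 0.4111 = [-0.2877 + 0.2395] / 0.4111 = -0.1172 ⇒ -0.12
d₂ = d₁ − σ√T = -0.1172 − 0.4111 = -0.5283 ⇒ -0.53
exp(−rT) = exp(−0.062·2.5) = 0.8564
C = 300·N(-0.12) − 400·0.8564·N(-0.53) = 300·0.4522 − 400·0.8564·0.2981 = 135.6600 − 102.1171 = 33.5429

$33.54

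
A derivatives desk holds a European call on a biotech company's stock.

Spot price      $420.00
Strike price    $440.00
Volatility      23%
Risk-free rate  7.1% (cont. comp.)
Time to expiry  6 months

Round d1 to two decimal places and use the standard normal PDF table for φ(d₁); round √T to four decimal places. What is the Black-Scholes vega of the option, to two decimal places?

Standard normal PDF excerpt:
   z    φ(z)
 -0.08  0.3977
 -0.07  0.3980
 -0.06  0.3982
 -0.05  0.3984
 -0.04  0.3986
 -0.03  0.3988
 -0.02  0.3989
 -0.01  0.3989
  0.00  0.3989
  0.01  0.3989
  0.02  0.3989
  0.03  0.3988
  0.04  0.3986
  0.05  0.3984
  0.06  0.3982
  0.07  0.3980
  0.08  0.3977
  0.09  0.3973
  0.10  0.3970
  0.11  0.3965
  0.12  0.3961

118.47

σ√T = 0.23 × 0.7071 = 0.1626
d₁ = [ln(420/440) + (0.071 + ½·0.23²)·0.5] / (σ√T) = (-0.0465 + 0.0487) / 0.1626 = 0.0136 → 0.01
√T = √0.5 = 0.7071
φ(d₁) = φ(0.01) = 0.3989
vega = S·φ(d₁)·√T = 420·0.3989·0.7071 = 118.4661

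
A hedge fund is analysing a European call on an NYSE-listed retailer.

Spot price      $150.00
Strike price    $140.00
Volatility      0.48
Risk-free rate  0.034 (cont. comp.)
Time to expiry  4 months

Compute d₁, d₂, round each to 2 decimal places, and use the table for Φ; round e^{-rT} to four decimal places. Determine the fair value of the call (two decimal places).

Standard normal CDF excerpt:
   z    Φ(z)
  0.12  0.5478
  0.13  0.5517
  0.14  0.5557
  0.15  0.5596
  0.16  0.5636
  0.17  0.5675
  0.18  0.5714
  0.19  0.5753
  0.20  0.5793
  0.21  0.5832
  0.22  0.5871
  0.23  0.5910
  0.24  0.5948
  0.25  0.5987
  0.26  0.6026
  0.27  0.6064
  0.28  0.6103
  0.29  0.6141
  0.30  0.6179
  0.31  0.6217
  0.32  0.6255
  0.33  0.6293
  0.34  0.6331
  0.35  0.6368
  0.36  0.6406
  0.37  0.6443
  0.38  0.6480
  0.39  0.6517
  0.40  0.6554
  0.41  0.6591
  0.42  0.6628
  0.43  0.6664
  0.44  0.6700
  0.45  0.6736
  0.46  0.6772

σ√T = 0.48·√0.3333 = 0.2771
d₁ = [ln(150/140) + (0.034 + ½·0.48²)·0.3333] / (σ√T) = (0.0690 + 0.0497) / 0.2771 = 0.4284 ≈ 0.43
d₂ = 0.4284 − 0.2771 = 0.1513 ≈ 0.15
e^(−rT) = e^(−0.034·0.3333) = 0.9887
C = 150·N(0.43) − 140·0.9887·N(0.15) = 150·0.6664 − 140·0.9887·0.5596 = 99.9600 − 77.4587 = 22.5013

$22.50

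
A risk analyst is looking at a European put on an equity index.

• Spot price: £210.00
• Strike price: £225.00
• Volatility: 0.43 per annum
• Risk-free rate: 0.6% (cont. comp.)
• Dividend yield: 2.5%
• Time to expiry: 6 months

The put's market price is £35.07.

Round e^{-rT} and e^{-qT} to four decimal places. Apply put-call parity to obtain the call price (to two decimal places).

exp(−qT) = exp(−0.025·0.5) = 0.9876;  exp(−rT) = exp(−0.006·0.5) = 0.9970
Put-call parity: C − P = S·e^(−qT) − K·e^(−rT) = 210·0.9876 − 225·0.9970 = 207.3960 − 224.3250 = -16.9290
C = P + (C − P) = 35.07 + (-16.9290) = 18.1410

£18.14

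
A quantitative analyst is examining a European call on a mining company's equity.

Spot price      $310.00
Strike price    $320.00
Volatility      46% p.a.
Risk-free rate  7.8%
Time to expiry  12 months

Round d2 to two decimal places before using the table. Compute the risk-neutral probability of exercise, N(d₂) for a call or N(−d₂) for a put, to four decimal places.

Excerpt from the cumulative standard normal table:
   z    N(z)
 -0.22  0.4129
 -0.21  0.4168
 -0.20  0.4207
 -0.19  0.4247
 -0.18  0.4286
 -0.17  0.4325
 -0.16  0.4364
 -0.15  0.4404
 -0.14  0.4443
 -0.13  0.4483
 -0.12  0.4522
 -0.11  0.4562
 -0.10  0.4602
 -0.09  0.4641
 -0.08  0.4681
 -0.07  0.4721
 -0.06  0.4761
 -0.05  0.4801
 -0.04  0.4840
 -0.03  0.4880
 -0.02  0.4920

0.4483

T = 1;  σ√T = 0.4600
d₁ = [ln(310/320) + (0.078 + 0.46²/2)·1] / 0.4600 = [-0.0317 + 0.1838] / 0.4600 = 0.3305 → 0.33
d₂ = d₁ − σ√T = 0.3305 − 0.4600 = -0.1295 → -0.13
Pr(exercise) under Q = N(d₂) = 0.4483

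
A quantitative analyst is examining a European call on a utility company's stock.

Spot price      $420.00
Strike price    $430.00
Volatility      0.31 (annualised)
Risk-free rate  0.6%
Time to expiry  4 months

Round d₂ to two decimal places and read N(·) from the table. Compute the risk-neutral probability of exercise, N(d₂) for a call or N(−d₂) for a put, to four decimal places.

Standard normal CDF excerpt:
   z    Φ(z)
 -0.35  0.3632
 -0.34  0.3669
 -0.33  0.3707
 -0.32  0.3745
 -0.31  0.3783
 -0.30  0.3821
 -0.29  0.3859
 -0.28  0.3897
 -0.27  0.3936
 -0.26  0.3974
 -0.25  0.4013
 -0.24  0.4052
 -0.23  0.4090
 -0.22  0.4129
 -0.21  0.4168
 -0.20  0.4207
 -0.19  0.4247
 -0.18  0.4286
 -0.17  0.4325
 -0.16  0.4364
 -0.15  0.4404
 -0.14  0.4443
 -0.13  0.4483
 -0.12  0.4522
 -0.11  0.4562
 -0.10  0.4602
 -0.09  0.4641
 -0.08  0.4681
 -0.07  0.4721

0.4168

σ√T = 0.31·√0.3333 = 0.1790
d₁ = [ln(420/430) + (0.006 + ½·0.31²)·0.3333] / (σ√T) = (-0.0235 + 0.0180) / 0.1790 = -0.0308 ⇒ -0.03
d₂ = -0.0308 − 0.1790 = -0.2098 ⇒ -0.21
Pr(exercise) under Q = N(d₂) = 0.4168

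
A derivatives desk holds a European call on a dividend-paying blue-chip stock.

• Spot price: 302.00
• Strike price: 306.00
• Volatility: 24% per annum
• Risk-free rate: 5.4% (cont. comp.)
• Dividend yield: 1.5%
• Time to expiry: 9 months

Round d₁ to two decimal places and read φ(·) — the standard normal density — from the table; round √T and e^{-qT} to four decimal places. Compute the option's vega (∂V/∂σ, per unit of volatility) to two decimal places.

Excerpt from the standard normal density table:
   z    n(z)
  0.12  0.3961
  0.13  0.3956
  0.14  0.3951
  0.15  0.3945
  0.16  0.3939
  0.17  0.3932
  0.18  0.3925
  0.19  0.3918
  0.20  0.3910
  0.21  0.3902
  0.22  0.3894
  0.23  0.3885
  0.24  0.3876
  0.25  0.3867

101.50

σ√T = 0.24 × 0.8660 = 0.2078
d₁ = [ln(302/306) + (0.054 − 0.015 + 0.24²/2)·0.75] / 0.2078 = [-0.0132 + 0.0508] / 0.2078 = 0.1813 ⇒ 0.18
√T = √0.75 = 0.8660
φ(d₁) = φ(0.18) = 0.3925
exp(−qT) = exp(−0.015·0.75) = 0.9888
vega = S·exp(−qT)·φ(d₁)·√T = 302·0.9888·0.3925·0.8660 = 101.5016
(The put has the same vega.)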